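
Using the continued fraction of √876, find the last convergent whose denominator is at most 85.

2131/72

√876 = [29; 1, 1, 2, 14, 2, 1, 1, 58, …] (period length 8).
Convergents:
  p_0/q_0 = 29/1
  p_1/q_1 = 30/1
  p_2/q_2 = 59/2
  p_3/q_3 = 148/5
  p_4/q_4 = 2131/72
  p_5/q_5 = 4410/149
q_4 = 72 ≤ 85 < 149 = q_5, so the answer is 2131/72.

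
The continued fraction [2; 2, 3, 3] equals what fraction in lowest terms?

Using pₖ = aₖpₖ₋₁ + pₖ₋₂ and qₖ = aₖqₖ₋₁ + qₖ₋₂:
  k=0: a=2, p=2, q=1
  k=1: a=2, p=5, q=2
  k=2: a=3, p=17, q=7
  k=3: a=3, p=56, q=23

56/23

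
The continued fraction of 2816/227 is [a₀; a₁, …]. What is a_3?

2816 = 12·227 + 92   →  a_0 = 12
227 = 2·92 + 43   →  a_1 = 2
92 = 2·43 + 6   →  a_2 = 2
43 = 7·6 + 1   →  a_3 = 7

7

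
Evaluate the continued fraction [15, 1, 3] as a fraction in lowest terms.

63/4

Using pₖ = aₖpₖ₋₁ + pₖ₋₂ and qₖ = aₖqₖ₋₁ + qₖ₋₂:
  k=0: a=15, p=15, q=1
  k=1: a=1, p=16, q=1
  k=2: a=3, p=63, q=4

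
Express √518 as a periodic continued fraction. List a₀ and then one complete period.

[22; 1, 3, 6, 3, 1, 44]

a₀ = ⌊√518⌋ = 22.
With m₀=0, d₀=1 and mₖ₊₁ = dₖaₖ − mₖ, dₖ₊₁ = (n − mₖ₊₁²)/dₖ, aₖ₊₁ = ⌊(a₀+mₖ₊₁)/dₖ₊₁⌋:
  k=1: m=22, d=34, a=1
  k=2: m=12, d=11, a=3
  k=3: m=21, d=7, a=6
  k=4: m=21, d=11, a=3
  k=5: m=12, d=34, a=1
  k=6: m=22, d=1, a=44
d=1 and a=2a₀=44 at k=6, so the next step gives (m, d) = (22, 34) again — its k=1 value — and the period has length 6.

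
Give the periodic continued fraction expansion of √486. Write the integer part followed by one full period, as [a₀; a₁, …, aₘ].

a₀ = ⌊√486⌋ = 22.
With m₀=0, d₀=1 and mₖ₊₁ = dₖaₖ − mₖ, dₖ₊₁ = (n − mₖ₊₁²)/dₖ, aₖ₊₁ = ⌊(a₀+mₖ₊₁)/dₖ₊₁⌋:
  k=1: m=22, d=2, a=22
  k=2: m=22, d=1, a=44
d=1 and a=2a₀=44 at k=2, so the next step gives (m, d) = (22, 2) again — its k=1 value — and the period has length 2.

[22; 22, 44]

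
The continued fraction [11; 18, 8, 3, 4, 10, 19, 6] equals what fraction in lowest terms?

25585980/2314387

Fold from the inside: start with 6/1.
  19 + 1/6 = 115/6
  10 + 6/115 = 1156/115
  4 + 115/1156 = 4739/1156
  3 + 1156/4739 = 15373/4739
  8 + 4739/15373 = 127723/15373
  18 + 15373/127723 = 2314387/127723
  11 + 127723/2314387 = 25585980/2314387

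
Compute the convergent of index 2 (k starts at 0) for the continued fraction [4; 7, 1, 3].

Using pₖ = aₖpₖ₋₁ + pₖ₋₂, qₖ = aₖqₖ₋₁ + qₖ₋₂ (with p₋₁=1, p₋₂=0, q₋₁=0, q₋₂=1):
  k=0: a=4, p=4, q=1
  k=1: a=7, p=29, q=7
  k=2: a=1, p=33, q=8

33/8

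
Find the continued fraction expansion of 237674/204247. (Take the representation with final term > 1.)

237674 = 1×204247 + 33427
204247 = 6×33427 + 3685
33427 = 9×3685 + 262
3685 = 14×262 + 17
262 = 15×17 + 7
17 = 2×7 + 3
7 = 2×3 + 1
3 = 3×1 + 0  (stop)
So 237674/204247 = [1; 6, 9, 14, 15, 2, 2, 3].

[1; 6, 9, 14, 15, 2, 2, 3]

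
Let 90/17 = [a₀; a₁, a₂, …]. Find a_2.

90 = 5·17 + 5   →  a_0 = 5
17 = 3·5 + 2   →  a_1 = 3
5 = 2·2 + 1   →  a_2 = 2

2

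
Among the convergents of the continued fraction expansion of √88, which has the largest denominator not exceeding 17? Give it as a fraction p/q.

√88 = [9; 2, 1, 1, 1, 2, 18, …] (period length 6).
Convergents:
  p_0/q_0 = 9/1
  p_1/q_1 = 19/2
  p_2/q_2 = 28/3
  p_3/q_3 = 47/5
  p_4/q_4 = 75/8
  p_5/q_5 = 197/21
q_4 = 8 ≤ 17 < 21 = q_5, so the answer is 75/8.

75/8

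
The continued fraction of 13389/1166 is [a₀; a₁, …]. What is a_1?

13389 = 11·1166 + 563   →  a_0 = 11
1166 = 2·563 + 40   →  a_1 = 2

2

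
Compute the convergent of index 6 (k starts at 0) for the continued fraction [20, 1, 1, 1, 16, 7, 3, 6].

Using pₖ = aₖpₖ₋₁ + pₖ₋₂, qₖ = aₖqₖ₋₁ + qₖ₋₂ (with p₋₁=1, p₋₂=0, q₋₁=0, q₋₂=1):
  k=0: a=20, p=20, q=1
  k=1: a=1, p=21, q=1
  k=2: a=1, p=41, q=2
  k=3: a=1, p=62, q=3
  k=4: a=16, p=1033, q=50
  k=5: a=7, p=7293, q=353
  k=6: a=3, p=22912, q=1109

22912/1109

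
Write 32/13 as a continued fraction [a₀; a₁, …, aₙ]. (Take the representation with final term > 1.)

[2; 2, 6]

32 = 2*13 + 6
13 = 2*6 + 1
6 = 6*1 + 0  (stop)
So 32/13 = [2; 2, 6].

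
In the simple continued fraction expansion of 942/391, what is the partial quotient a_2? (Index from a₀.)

942 = 2·391 + 160   →  a_0 = 2
391 = 2·160 + 71   →  a_1 = 2
160 = 2·71 + 18   →  a_2 = 2

2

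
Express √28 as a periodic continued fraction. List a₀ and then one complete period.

[5; 3, 2, 3, 10]

a₀ = ⌊√28⌋ = 5.
With m₀=0, d₀=1 and mₖ₊₁ = dₖaₖ − mₖ, dₖ₊₁ = (n − mₖ₊₁²)/dₖ, aₖ₊₁ = ⌊(a₀+mₖ₊₁)/dₖ₊₁⌋:
  k=1: m=5, d=3, a=3
  k=2: m=4, d=4, a=2
  k=3: m=4, d=3, a=3
  k=4: m=5, d=1, a=10
d=1 and a=2a₀=10 at k=4, so the next step gives (m, d) = (5, 3) again — its k=1 value — and the period has length 4.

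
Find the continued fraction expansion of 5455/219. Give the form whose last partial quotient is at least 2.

[24; 1, 9, 1, 19]

5455 = 24*219 + 199
219 = 1*199 + 20
199 = 9*20 + 19
20 = 1*19 + 1
19 = 19*1 + 0  (stop)
So 5455/219 = [24; 1, 9, 1, 19].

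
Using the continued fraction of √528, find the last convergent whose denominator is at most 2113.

47542/2069

√528 = [22; 1, 44, …] (period length 2).
Convergents:
  p_0/q_0 = 22/1
  p_1/q_1 = 23/1
  p_2/q_2 = 1034/45
  p_3/q_3 = 1057/46
  p_4/q_4 = 47542/2069
  p_5/q_5 = 48599/2115
q_4 = 2069 ≤ 2113 < 2115 = q_5, so the answer is 47542/2069.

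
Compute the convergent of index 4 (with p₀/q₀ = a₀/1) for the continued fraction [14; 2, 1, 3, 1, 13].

201/14

Using pₖ = aₖpₖ₋₁ + pₖ₋₂, qₖ = aₖqₖ₋₁ + qₖ₋₂ (with p₋₁=1, p₋₂=0, q₋₁=0, q₋₂=1):
  k=0: a=14, p=14, q=1
  k=1: a=2, p=29, q=2
  k=2: a=1, p=43, q=3
  k=3: a=3, p=158, q=11
  k=4: a=1, p=201, q=14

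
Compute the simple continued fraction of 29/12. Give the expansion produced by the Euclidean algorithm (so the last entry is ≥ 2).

[2; 2, 2, 2]

29 = 2·12 + 5
12 = 2·5 + 2
5 = 2·2 + 1
2 = 2·1 + 0  (stop)
So 29/12 = [2; 2, 2, 2].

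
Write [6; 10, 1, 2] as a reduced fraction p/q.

195/32

Using pₖ = aₖpₖ₋₁ + pₖ₋₂ and qₖ = aₖqₖ₋₁ + qₖ₋₂:
  k=0: a=6, p=6, q=1
  k=1: a=10, p=61, q=10
  k=2: a=1, p=67, q=11
  k=3: a=2, p=195, q=32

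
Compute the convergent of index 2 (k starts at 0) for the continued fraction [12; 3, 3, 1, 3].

Using pₖ = aₖpₖ₋₁ + pₖ₋₂, qₖ = aₖqₖ₋₁ + qₖ₋₂ (with p₋₁=1, p₋₂=0, q₋₁=0, q₋₂=1):
  k=0: a=12, p=12, q=1
  k=1: a=3, p=37, q=3
  k=2: a=3, p=123, q=10

123/10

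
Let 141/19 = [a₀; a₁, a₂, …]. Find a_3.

141 = 7·19 + 8   →  a_0 = 7
19 = 2·8 + 3   →  a_1 = 2
8 = 2·3 + 2   →  a_2 = 2
3 = 1·2 + 1   →  a_3 = 1

1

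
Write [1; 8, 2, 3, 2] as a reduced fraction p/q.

151/135

Fold from the inside: start with 2/1.
  3 + 1/2 = 7/2
  2 + 2/7 = 16/7
  8 + 7/16 = 135/16
  1 + 16/135 = 151/135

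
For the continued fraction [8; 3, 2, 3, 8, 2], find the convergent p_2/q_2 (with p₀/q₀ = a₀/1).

58/7

Using pₖ = aₖpₖ₋₁ + pₖ₋₂, qₖ = aₖqₖ₋₁ + qₖ₋₂ (with p₋₁=1, p₋₂=0, q₋₁=0, q₋₂=1):
  k=0: a=8, p=8, q=1
  k=1: a=3, p=25, q=3
  k=2: a=2, p=58, q=7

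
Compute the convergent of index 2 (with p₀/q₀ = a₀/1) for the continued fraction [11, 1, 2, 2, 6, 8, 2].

35/3

Using pₖ = aₖpₖ₋₁ + pₖ₋₂, qₖ = aₖqₖ₋₁ + qₖ₋₂ (with p₋₁=1, p₋₂=0, q₋₁=0, q₋₂=1):
  k=0: a=11, p=11, q=1
  k=1: a=1, p=12, q=1
  k=2: a=2, p=35, q=3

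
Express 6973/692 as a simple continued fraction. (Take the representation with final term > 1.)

[10; 13, 17, 1, 2]

6973 = 10*692 + 53
692 = 13*53 + 3
53 = 17*3 + 2
3 = 1*2 + 1
2 = 2*1 + 0  (stop)
So 6973/692 = [10; 13, 17, 1, 2].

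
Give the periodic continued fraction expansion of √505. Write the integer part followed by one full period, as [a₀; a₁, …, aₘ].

[22; 2, 8, 2, 44]

a₀ = ⌊√505⌋ = 22.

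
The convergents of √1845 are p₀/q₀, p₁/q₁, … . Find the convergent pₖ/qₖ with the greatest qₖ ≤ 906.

√1845 = [42; 1, 20, 2, 20, 1, 84, …] (period length 6).
Convergents:
  p_0/q_0 = 42/1
  p_1/q_1 = 43/1
  p_2/q_2 = 902/21
  p_3/q_3 = 1847/43
  p_4/q_4 = 37842/881
  p_5/q_5 = 39689/924
q_4 = 881 ≤ 906 < 924 = q_5, so the answer is 37842/881.

37842/881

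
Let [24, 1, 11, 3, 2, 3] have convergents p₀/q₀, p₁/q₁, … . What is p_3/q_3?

Using pₖ = aₖpₖ₋₁ + pₖ₋₂, qₖ = aₖqₖ₋₁ + qₖ₋₂ (with p₋₁=1, p₋₂=0, q₋₁=0, q₋₂=1):
  k=0: a=24, p=24, q=1
  k=1: a=1, p=25, q=1
  k=2: a=11, p=299, q=12
  k=3: a=3, p=922, q=37

922/37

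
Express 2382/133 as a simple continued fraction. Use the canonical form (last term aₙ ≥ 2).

[17; 1, 10, 12]

2382 = 17*133 + 121
133 = 1*121 + 12
121 = 10*12 + 1
12 = 12*1 + 0  (stop)
So 2382/133 = [17; 1, 10, 12].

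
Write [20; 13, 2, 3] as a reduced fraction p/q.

1887/94

Fold from the inside: start with 3/1.
  2 + 1/3 = 7/3
  13 + 3/7 = 94/7
  20 + 7/94 = 1887/94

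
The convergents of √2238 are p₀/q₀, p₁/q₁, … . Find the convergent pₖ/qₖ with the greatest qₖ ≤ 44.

√2238 = [47; 3, 3, 1, 30, 1, 3, 3, 94, …] (period length 8).
Convergents:
  p_0/q_0 = 47/1
  p_1/q_1 = 142/3
  p_2/q_2 = 473/10
  p_3/q_3 = 615/13
  p_4/q_4 = 18923/400
q_3 = 13 ≤ 44 < 400 = q_4, so the answer is 615/13.

615/13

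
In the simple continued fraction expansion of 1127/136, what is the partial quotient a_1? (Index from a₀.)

1127 = 8·136 + 39   →  a_0 = 8
136 = 3·39 + 19   →  a_1 = 3

3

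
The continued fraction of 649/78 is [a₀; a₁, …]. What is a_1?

649 = 8·78 + 25   →  a_0 = 8
78 = 3·25 + 3   →  a_1 = 3

3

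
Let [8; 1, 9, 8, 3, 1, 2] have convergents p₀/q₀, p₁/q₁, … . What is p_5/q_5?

2973/334

Using pₖ = aₖpₖ₋₁ + pₖ₋₂, qₖ = aₖqₖ₋₁ + qₖ₋₂ (with p₋₁=1, p₋₂=0, q₋₁=0, q₋₂=1):
  k=0: a=8, p=8, q=1
  k=1: a=1, p=9, q=1
  k=2: a=9, p=89, q=10
  k=3: a=8, p=721, q=81
  k=4: a=3, p=2252, q=253
  k=5: a=1, p=2973, q=334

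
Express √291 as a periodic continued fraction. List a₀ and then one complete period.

[17; 17, 34]

a₀ = ⌊√291⌋ = 17.
With m₀=0, d₀=1 and mₖ₊₁ = dₖaₖ − mₖ, dₖ₊₁ = (n − mₖ₊₁²)/dₖ, aₖ₊₁ = ⌊(a₀+mₖ₊₁)/dₖ₊₁⌋:
  k=1: m=17, d=2, a=17
  k=2: m=17, d=1, a=34
d=1 and a=2a₀=34 at k=2, so the next step gives (m, d) = (17, 2) again — its k=1 value — and the period has length 2.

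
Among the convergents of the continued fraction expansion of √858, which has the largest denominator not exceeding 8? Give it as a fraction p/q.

√858 = [29; 3, 2, 3, 58, …] (period length 4).
Convergents:
  p_0/q_0 = 29/1
  p_1/q_1 = 88/3
  p_2/q_2 = 205/7
  p_3/q_3 = 703/24
q_2 = 7 ≤ 8 < 24 = q_3, so the answer is 205/7.

205/7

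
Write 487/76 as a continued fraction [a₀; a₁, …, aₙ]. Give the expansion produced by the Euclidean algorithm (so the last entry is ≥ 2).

487 = 6×76 + 31
76 = 2×31 + 14
31 = 2×14 + 3
14 = 4×3 + 2
3 = 1×2 + 1
2 = 2×1 + 0  (stop)
So 487/76 = [6; 2, 2, 4, 1, 2].

[6; 2, 2, 4, 1, 2]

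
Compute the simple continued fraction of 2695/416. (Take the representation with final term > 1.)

2695 = 6·416 + 199
416 = 2·199 + 18
199 = 11·18 + 1
18 = 18·1 + 0  (stop)
So 2695/416 = [6; 2, 11, 18].

[6; 2, 11, 18]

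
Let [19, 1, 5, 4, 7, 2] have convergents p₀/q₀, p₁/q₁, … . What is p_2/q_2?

Using pₖ = aₖpₖ₋₁ + pₖ₋₂, qₖ = aₖqₖ₋₁ + qₖ₋₂ (with p₋₁=1, p₋₂=0, q₋₁=0, q₋₂=1):
  k=0: a=19, p=19, q=1
  k=1: a=1, p=20, q=1
  k=2: a=5, p=119, q=6

119/6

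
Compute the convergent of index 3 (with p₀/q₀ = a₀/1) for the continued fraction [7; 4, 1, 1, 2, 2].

Using pₖ = aₖpₖ₋₁ + pₖ₋₂, qₖ = aₖqₖ₋₁ + qₖ₋₂ (with p₋₁=1, p₋₂=0, q₋₁=0, q₋₂=1):
  k=0: a=7, p=7, q=1
  k=1: a=4, p=29, q=4
  k=2: a=1, p=36, q=5
  k=3: a=1, p=65, q=9

65/9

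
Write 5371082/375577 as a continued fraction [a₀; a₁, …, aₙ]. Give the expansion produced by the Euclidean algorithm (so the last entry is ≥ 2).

[14; 3, 3, 11, 19, 1, 14, 11]

5371082 = 14·375577 + 113004
375577 = 3·113004 + 36565
113004 = 3·36565 + 3309
36565 = 11·3309 + 166
3309 = 19·166 + 155
166 = 1·155 + 11
155 = 14·11 + 1
11 = 11·1 + 0  (stop)
So 5371082/375577 = [14; 3, 3, 11, 19, 1, 14, 11].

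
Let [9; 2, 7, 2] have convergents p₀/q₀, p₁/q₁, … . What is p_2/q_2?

Using pₖ = aₖpₖ₋₁ + pₖ₋₂, qₖ = aₖqₖ₋₁ + qₖ₋₂ (with p₋₁=1, p₋₂=0, q₋₁=0, q₋₂=1):
  k=0: a=9, p=9, q=1
  k=1: a=2, p=19, q=2
  k=2: a=7, p=142, q=15

142/15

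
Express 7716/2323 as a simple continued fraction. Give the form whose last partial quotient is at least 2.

7716 = 3·2323 + 747
2323 = 3·747 + 82
747 = 9·82 + 9
82 = 9·9 + 1
9 = 9·1 + 0  (stop)
So 7716/2323 = [3; 3, 9, 9, 9].

[3; 3, 9, 9, 9]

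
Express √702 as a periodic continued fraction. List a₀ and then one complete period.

a₀ = ⌊√702⌋ = 26.
With m₀=0, d₀=1 and mₖ₊₁ = dₖaₖ − mₖ, dₖ₊₁ = (n − mₖ₊₁²)/dₖ, aₖ₊₁ = ⌊(a₀+mₖ₊₁)/dₖ₊₁⌋:
  k=1: m=26, d=26, a=2
  k=2: m=26, d=1, a=52
d=1 and a=2a₀=52 at k=2, so the next step gives (m, d) = (26, 26) again — its k=1 value — and the period has length 2.

[26; 2, 52]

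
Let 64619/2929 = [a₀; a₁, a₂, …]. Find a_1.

64619 = 22·2929 + 181   →  a_0 = 22
2929 = 16·181 + 33   →  a_1 = 16

16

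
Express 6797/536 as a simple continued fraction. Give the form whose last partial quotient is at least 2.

[12; 1, 2, 7, 2, 3, 3]

6797 = 12*536 + 365
536 = 1*365 + 171
365 = 2*171 + 23
171 = 7*23 + 10
23 = 2*10 + 3
10 = 3*3 + 1
3 = 3*1 + 0  (stop)
So 6797/536 = [12; 1, 2, 7, 2, 3, 3].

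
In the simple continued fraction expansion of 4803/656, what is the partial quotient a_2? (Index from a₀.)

9

4803 = 7·656 + 211   →  a_0 = 7
656 = 3·211 + 23   →  a_1 = 3
211 = 9·23 + 4   →  a_2 = 9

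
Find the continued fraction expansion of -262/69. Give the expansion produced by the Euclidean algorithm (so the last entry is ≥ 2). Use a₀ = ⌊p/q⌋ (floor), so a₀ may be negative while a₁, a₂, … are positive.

-262 = -4*69 + 14
69 = 4*14 + 13
14 = 1*13 + 1
13 = 13*1 + 0  (stop)
So -262/69 = [-4; 4, 1, 13].

[-4; 4, 1, 13]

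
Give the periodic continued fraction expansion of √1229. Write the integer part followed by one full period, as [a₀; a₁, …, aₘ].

[35; 17, 1, 1, 17, 70]

a₀ = ⌊√1229⌋ = 35.
With m₀=0, d₀=1 and mₖ₊₁ = dₖaₖ − mₖ, dₖ₊₁ = (n − mₖ₊₁²)/dₖ, aₖ₊₁ = ⌊(a₀+mₖ₊₁)/dₖ₊₁⌋:
  k=1: m=35, d=4, a=17
  k=2: m=33, d=35, a=1
  k=3: m=2, d=35, a=1
  k=4: m=33, d=4, a=17
  k=5: m=35, d=1, a=70
d=1 and a=2a₀=70 at k=5, so the next step gives (m, d) = (35, 4) again — its k=1 value — and the period has length 5.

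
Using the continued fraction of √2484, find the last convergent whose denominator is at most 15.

√2484 = [49; 1, 5, 4, 5, 1, 98, …] (period length 6).
Convergents:
  p_0/q_0 = 49/1
  p_1/q_1 = 50/1
  p_2/q_2 = 299/6
  p_3/q_3 = 1246/25
q_2 = 6 ≤ 15 < 25 = q_3, so the answer is 299/6.

299/6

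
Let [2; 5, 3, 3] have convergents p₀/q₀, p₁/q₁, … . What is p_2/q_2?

Using pₖ = aₖpₖ₋₁ + pₖ₋₂, qₖ = aₖqₖ₋₁ + qₖ₋₂ (with p₋₁=1, p₋₂=0, q₋₁=0, q₋₂=1):
  k=0: a=2, p=2, q=1
  k=1: a=5, p=11, q=5
  k=2: a=3, p=35, q=16

35/16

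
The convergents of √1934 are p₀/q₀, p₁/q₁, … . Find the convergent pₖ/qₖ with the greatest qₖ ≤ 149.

√1934 = [43; 1, 42, 1, 86, …] (period length 4).
Convergents:
  p_0/q_0 = 43/1
  p_1/q_1 = 44/1
  p_2/q_2 = 1891/43
  p_3/q_3 = 1935/44
  p_4/q_4 = 168301/3827
q_3 = 44 ≤ 149 < 3827 = q_4, so the answer is 1935/44.

1935/44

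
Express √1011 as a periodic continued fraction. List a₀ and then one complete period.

[31; 1, 3, 1, 9, 1, 3, 1, 62]

a₀ = ⌊√1011⌋ = 31.
With m₀=0, d₀=1 and mₖ₊₁ = dₖaₖ − mₖ, dₖ₊₁ = (n − mₖ₊₁²)/dₖ, aₖ₊₁ = ⌊(a₀+mₖ₊₁)/dₖ₊₁⌋:
  k=1: m=31, d=50, a=1
  k=2: m=19, d=13, a=3
  k=3: m=20, d=47, a=1
  k=4: m=27, d=6, a=9
  k=5: m=27, d=47, a=1
  k=6: m=20, d=13, a=3
  k=7: m=19, d=50, a=1
  k=8: m=31, d=1, a=62
d=1 and a=2a₀=62 at k=8, so the next step gives (m, d) = (31, 50) again — its k=1 value — and the period has length 8.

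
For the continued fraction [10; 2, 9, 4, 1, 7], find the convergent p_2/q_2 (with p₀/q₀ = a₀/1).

199/19

Using pₖ = aₖpₖ₋₁ + pₖ₋₂, qₖ = aₖqₖ₋₁ + qₖ₋₂ (with p₋₁=1, p₋₂=0, q₋₁=0, q₋₂=1):
  k=0: a=10, p=10, q=1
  k=1: a=2, p=21, q=2
  k=2: a=9, p=199, q=19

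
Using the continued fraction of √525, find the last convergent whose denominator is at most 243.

5522/241

√525 = [22; 1, 10, 2, 10, 1, 44, …] (period length 6).
Convergents:
  p_0/q_0 = 22/1
  p_1/q_1 = 23/1
  p_2/q_2 = 252/11
  p_3/q_3 = 527/23
  p_4/q_4 = 5522/241
  p_5/q_5 = 6049/264
q_4 = 241 ≤ 243 < 264 = q_5, so the answer is 5522/241.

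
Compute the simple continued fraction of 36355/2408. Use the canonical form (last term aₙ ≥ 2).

36355 = 15*2408 + 235
2408 = 10*235 + 58
235 = 4*58 + 3
58 = 19*3 + 1
3 = 3*1 + 0  (stop)
So 36355/2408 = [15; 10, 4, 19, 3].

[15; 10, 4, 19, 3]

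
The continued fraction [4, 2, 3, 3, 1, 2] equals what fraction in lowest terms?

Fold from the inside: start with 2/1.
  1 + 1/2 = 3/2
  3 + 2/3 = 11/3
  3 + 3/11 = 36/11
  2 + 11/36 = 83/36
  4 + 36/83 = 368/83

368/83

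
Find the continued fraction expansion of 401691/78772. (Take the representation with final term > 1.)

[5; 10, 16, 1, 19, 11, 2]

401691 = 5·78772 + 7831
78772 = 10·7831 + 462
7831 = 16·462 + 439
462 = 1·439 + 23
439 = 19·23 + 2
23 = 11·2 + 1
2 = 2·1 + 0  (stop)
So 401691/78772 = [5; 10, 16, 1, 19, 11, 2].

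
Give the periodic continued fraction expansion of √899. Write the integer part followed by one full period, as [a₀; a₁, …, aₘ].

[29; 1, 58]

a₀ = ⌊√899⌋ = 29.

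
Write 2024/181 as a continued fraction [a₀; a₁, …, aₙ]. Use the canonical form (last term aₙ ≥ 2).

[11; 5, 2, 16]

2024 = 11*181 + 33
181 = 5*33 + 16
33 = 2*16 + 1
16 = 16*1 + 0  (stop)
So 2024/181 = [11; 5, 2, 16].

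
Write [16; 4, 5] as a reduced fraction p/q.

Fold from the inside: start with 5/1.
  4 + 1/5 = 21/5
  16 + 5/21 = 341/21

341/21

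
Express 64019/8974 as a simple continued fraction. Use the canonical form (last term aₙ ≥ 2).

64019 = 7*8974 + 1201
8974 = 7*1201 + 567
1201 = 2*567 + 67
567 = 8*67 + 31
67 = 2*31 + 5
31 = 6*5 + 1
5 = 5*1 + 0  (stop)
So 64019/8974 = [7; 7, 2, 8, 2, 6, 5].

[7; 7, 2, 8, 2, 6, 5]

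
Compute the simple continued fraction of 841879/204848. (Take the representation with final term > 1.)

[4; 9, 9, 8, 6, 6, 8]

841879 = 4×204848 + 22487
204848 = 9×22487 + 2465
22487 = 9×2465 + 302
2465 = 8×302 + 49
302 = 6×49 + 8
49 = 6×8 + 1
8 = 8×1 + 0  (stop)
So 841879/204848 = [4; 9, 9, 8, 6, 6, 8].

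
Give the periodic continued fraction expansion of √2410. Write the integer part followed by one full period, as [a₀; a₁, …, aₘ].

a₀ = ⌊√2410⌋ = 49.

[49; 10, 1, 8, 1, 10, 98]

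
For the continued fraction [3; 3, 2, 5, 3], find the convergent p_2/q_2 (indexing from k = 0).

23/7

Using pₖ = aₖpₖ₋₁ + pₖ₋₂, qₖ = aₖqₖ₋₁ + qₖ₋₂ (with p₋₁=1, p₋₂=0, q₋₁=0, q₋₂=1):
  k=0: a=3, p=3, q=1
  k=1: a=3, p=10, q=3
  k=2: a=2, p=23, q=7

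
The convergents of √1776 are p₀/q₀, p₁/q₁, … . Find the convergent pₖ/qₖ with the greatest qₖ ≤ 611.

24822/589

√1776 = [42; 7, 84, …] (period length 2).
Convergents:
  p_0/q_0 = 42/1
  p_1/q_1 = 295/7
  p_2/q_2 = 24822/589
  p_3/q_3 = 174049/4130
q_2 = 589 ≤ 611 < 4130 = q_3, so the answer is 24822/589.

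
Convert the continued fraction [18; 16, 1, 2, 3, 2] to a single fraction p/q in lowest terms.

6935/384

Fold from the inside: start with 2/1.
  3 + 1/2 = 7/2
  2 + 2/7 = 16/7
  1 + 7/16 = 23/16
  16 + 16/23 = 384/23
  18 + 23/384 = 6935/384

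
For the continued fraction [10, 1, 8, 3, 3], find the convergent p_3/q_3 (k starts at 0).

Using pₖ = aₖpₖ₋₁ + pₖ₋₂, qₖ = aₖqₖ₋₁ + qₖ₋₂ (with p₋₁=1, p₋₂=0, q₋₁=0, q₋₂=1):
  k=0: a=10, p=10, q=1
  k=1: a=1, p=11, q=1
  k=2: a=8, p=98, q=9
  k=3: a=3, p=305, q=28

305/28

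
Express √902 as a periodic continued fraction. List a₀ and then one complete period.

a₀ = ⌊√902⌋ = 30.
With m₀=0, d₀=1 and mₖ₊₁ = dₖaₖ − mₖ, dₖ₊₁ = (n − mₖ₊₁²)/dₖ, aₖ₊₁ = ⌊(a₀+mₖ₊₁)/dₖ₊₁⌋:
  k=1: m=30, d=2, a=30
  k=2: m=30, d=1, a=60
d=1 and a=2a₀=60 at k=2, so the next step gives (m, d) = (30, 2) again — its k=1 value — and the period has length 2.

[30; 30, 60]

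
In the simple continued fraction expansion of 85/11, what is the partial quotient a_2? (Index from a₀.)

2

85 = 7·11 + 8   →  a_0 = 7
11 = 1·8 + 3   →  a_1 = 1
8 = 2·3 + 2   →  a_2 = 2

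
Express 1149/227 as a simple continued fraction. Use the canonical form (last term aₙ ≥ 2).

[5; 16, 4, 1, 2]

1149 = 5·227 + 14
227 = 16·14 + 3
14 = 4·3 + 2
3 = 1·2 + 1
2 = 2·1 + 0  (stop)
So 1149/227 = [5; 16, 4, 1, 2].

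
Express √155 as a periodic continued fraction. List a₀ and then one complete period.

[12; 2, 4, 2, 24]

a₀ = ⌊√155⌋ = 12.
With m₀=0, d₀=1 and mₖ₊₁ = dₖaₖ − mₖ, dₖ₊₁ = (n − mₖ₊₁²)/dₖ, aₖ₊₁ = ⌊(a₀+mₖ₊₁)/dₖ₊₁⌋:
  k=1: m=12, d=11, a=2
  k=2: m=10, d=5, a=4
  k=3: m=10, d=11, a=2
  k=4: m=12, d=1, a=24
d=1 and a=2a₀=24 at k=4, so the next step gives (m, d) = (12, 11) again — its k=1 value — and the period has length 4.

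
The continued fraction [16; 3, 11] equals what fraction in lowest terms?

555/34

Fold from the inside: start with 11/1.
  3 + 1/11 = 34/11
  16 + 11/34 = 555/34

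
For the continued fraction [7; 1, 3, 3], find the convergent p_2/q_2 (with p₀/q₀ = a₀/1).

31/4

Using pₖ = aₖpₖ₋₁ + pₖ₋₂, qₖ = aₖqₖ₋₁ + qₖ₋₂ (with p₋₁=1, p₋₂=0, q₋₁=0, q₋₂=1):
  k=0: a=7, p=7, q=1
  k=1: a=1, p=8, q=1
  k=2: a=3, p=31, q=4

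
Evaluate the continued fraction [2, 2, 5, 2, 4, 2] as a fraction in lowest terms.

Using pₖ = aₖpₖ₋₁ + pₖ₋₂ and qₖ = aₖqₖ₋₁ + qₖ₋₂:
  k=0: a=2, p=2, q=1
  k=1: a=2, p=5, q=2
  k=2: a=5, p=27, q=11
  k=3: a=2, p=59, q=24
  k=4: a=4, p=263, q=107
  k=5: a=2, p=585, q=238

585/238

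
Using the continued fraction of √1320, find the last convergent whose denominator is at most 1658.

23761/654

√1320 = [36; 3, 72, …] (period length 2).
Convergents:
  p_0/q_0 = 36/1
  p_1/q_1 = 109/3
  p_2/q_2 = 7884/217
  p_3/q_3 = 23761/654
  p_4/q_4 = 1718676/47305
q_3 = 654 ≤ 1658 < 47305 = q_4, so the answer is 23761/654.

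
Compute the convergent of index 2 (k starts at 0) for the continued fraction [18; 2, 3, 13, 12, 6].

Using pₖ = aₖpₖ₋₁ + pₖ₋₂, qₖ = aₖqₖ₋₁ + qₖ₋₂ (with p₋₁=1, p₋₂=0, q₋₁=0, q₋₂=1):
  k=0: a=18, p=18, q=1
  k=1: a=2, p=37, q=2
  k=2: a=3, p=129, q=7

129/7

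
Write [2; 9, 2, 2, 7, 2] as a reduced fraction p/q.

Fold from the inside: start with 2/1.
  7 + 1/2 = 15/2
  2 + 2/15 = 32/15
  2 + 15/32 = 79/32
  9 + 32/79 = 743/79
  2 + 79/743 = 1565/743

1565/743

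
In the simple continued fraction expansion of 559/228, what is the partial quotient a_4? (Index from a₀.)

2

559 = 2·228 + 103   →  a_0 = 2
228 = 2·103 + 22   →  a_1 = 2
103 = 4·22 + 15   →  a_2 = 4
22 = 1·15 + 7   →  a_3 = 1
15 = 2·7 + 1   →  a_4 = 2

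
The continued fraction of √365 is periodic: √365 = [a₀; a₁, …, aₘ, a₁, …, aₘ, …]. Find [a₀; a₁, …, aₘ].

[19; 9, 1, 1, 9, 38]

a₀ = ⌊√365⌋ = 19.
With m₀=0, d₀=1 and mₖ₊₁ = dₖaₖ − mₖ, dₖ₊₁ = (n − mₖ₊₁²)/dₖ, aₖ₊₁ = ⌊(a₀+mₖ₊₁)/dₖ₊₁⌋:
  k=1: m=19, d=4, a=9
  k=2: m=17, d=19, a=1
  k=3: m=2, d=19, a=1
  k=4: m=17, d=4, a=9
  k=5: m=19, d=1, a=38
d=1 and a=2a₀=38 at k=5, so the next step gives (m, d) = (19, 4) again — its k=1 value — and the period has length 5.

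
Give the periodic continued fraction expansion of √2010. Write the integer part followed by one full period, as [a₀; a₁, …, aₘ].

[44; 1, 4, 1, 88]

a₀ = ⌊√2010⌋ = 44.
With m₀=0, d₀=1 and mₖ₊₁ = dₖaₖ − mₖ, dₖ₊₁ = (n − mₖ₊₁²)/dₖ, aₖ₊₁ = ⌊(a₀+mₖ₊₁)/dₖ₊₁⌋:
  k=1: m=44, d=74, a=1
  k=2: m=30, d=15, a=4
  k=3: m=30, d=74, a=1
  k=4: m=44, d=1, a=88
d=1 and a=2a₀=88 at k=4, so the next step gives (m, d) = (44, 74) again — its k=1 value — and the period has length 4.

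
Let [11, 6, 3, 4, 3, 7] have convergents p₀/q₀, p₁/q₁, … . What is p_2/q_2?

Using pₖ = aₖpₖ₋₁ + pₖ₋₂, qₖ = aₖqₖ₋₁ + qₖ₋₂ (with p₋₁=1, p₋₂=0, q₋₁=0, q₋₂=1):
  k=0: a=11, p=11, q=1
  k=1: a=6, p=67, q=6
  k=2: a=3, p=212, q=19

212/19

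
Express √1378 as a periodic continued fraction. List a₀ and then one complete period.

[37; 8, 4, 4, 8, 74]

a₀ = ⌊√1378⌋ = 37.
With m₀=0, d₀=1 and mₖ₊₁ = dₖaₖ − mₖ, dₖ₊₁ = (n − mₖ₊₁²)/dₖ, aₖ₊₁ = ⌊(a₀+mₖ₊₁)/dₖ₊₁⌋:
  k=1: m=37, d=9, a=8
  k=2: m=35, d=17, a=4
  k=3: m=33, d=17, a=4
  k=4: m=35, d=9, a=8
  k=5: m=37, d=1, a=74
d=1 and a=2a₀=74 at k=5, so the next step gives (m, d) = (37, 9) again — its k=1 value — and the period has length 5.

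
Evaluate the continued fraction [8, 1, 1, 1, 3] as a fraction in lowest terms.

95/11

Fold from the inside: start with 3/1.
  1 + 1/3 = 4/3
  1 + 3/4 = 7/4
  1 + 4/7 = 11/7
  8 + 7/11 = 95/11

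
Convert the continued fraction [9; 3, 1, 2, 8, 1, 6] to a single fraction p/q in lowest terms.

6583/710

Using pₖ = aₖpₖ₋₁ + pₖ₋₂ and qₖ = aₖqₖ₋₁ + qₖ₋₂:
  k=0: a=9, p=9, q=1
  k=1: a=3, p=28, q=3
  k=2: a=1, p=37, q=4
  k=3: a=2, p=102, q=11
  k=4: a=8, p=853, q=92
  k=5: a=1, p=955, q=103
  k=6: a=6, p=6583, q=710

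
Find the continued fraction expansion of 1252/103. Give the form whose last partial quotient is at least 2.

1252 = 12×103 + 16
103 = 6×16 + 7
16 = 2×7 + 2
7 = 3×2 + 1
2 = 2×1 + 0  (stop)
So 1252/103 = [12; 6, 2, 3, 2].

[12; 6, 2, 3, 2]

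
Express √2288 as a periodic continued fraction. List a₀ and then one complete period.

a₀ = ⌊√2288⌋ = 47.
With m₀=0, d₀=1 and mₖ₊₁ = dₖaₖ − mₖ, dₖ₊₁ = (n − mₖ₊₁²)/dₖ, aₖ₊₁ = ⌊(a₀+mₖ₊₁)/dₖ₊₁⌋:
  k=1: m=47, d=79, a=1
  k=2: m=32, d=16, a=4
  k=3: m=32, d=79, a=1
  k=4: m=47, d=1, a=94
d=1 and a=2a₀=94 at k=4, so the next step gives (m, d) = (47, 79) again — its k=1 value — and the period has length 4.

[47; 1, 4, 1, 94]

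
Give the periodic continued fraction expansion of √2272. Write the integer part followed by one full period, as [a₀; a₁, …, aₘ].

[47; 1, 1, 1, 94]

a₀ = ⌊√2272⌋ = 47.
With m₀=0, d₀=1 and mₖ₊₁ = dₖaₖ − mₖ, dₖ₊₁ = (n − mₖ₊₁²)/dₖ, aₖ₊₁ = ⌊(a₀+mₖ₊₁)/dₖ₊₁⌋:
  k=1: m=47, d=63, a=1
  k=2: m=16, d=32, a=1
  k=3: m=16, d=63, a=1
  k=4: m=47, d=1, a=94
d=1 and a=2a₀=94 at k=4, so the next step gives (m, d) = (47, 63) again — its k=1 value — and the period has length 4.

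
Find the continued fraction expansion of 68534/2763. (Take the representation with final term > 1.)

[24; 1, 4, 9, 3, 19]

68534 = 24*2763 + 2222
2763 = 1*2222 + 541
2222 = 4*541 + 58
541 = 9*58 + 19
58 = 3*19 + 1
19 = 19*1 + 0  (stop)
So 68534/2763 = [24; 1, 4, 9, 3, 19].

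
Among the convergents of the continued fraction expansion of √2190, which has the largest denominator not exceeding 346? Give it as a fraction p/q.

√2190 = [46; 1, 3, 1, 14, 1, 3, 1, 92, …] (period length 8).
Convergents:
  p_0/q_0 = 46/1
  p_1/q_1 = 47/1
  p_2/q_2 = 187/4
  p_3/q_3 = 234/5
  p_4/q_4 = 3463/74
  p_5/q_5 = 3697/79
  p_6/q_6 = 14554/311
  p_7/q_7 = 18251/390
q_6 = 311 ≤ 346 < 390 = q_7, so the answer is 14554/311.

14554/311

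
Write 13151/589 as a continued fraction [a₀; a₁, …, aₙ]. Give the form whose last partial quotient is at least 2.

[22; 3, 19, 3, 3]

13151 = 22×589 + 193
589 = 3×193 + 10
193 = 19×10 + 3
10 = 3×3 + 1
3 = 3×1 + 0  (stop)
So 13151/589 = [22; 3, 19, 3, 3].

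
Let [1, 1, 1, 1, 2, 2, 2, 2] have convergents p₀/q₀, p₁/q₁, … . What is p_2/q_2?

Using pₖ = aₖpₖ₋₁ + pₖ₋₂, qₖ = aₖqₖ₋₁ + qₖ₋₂ (with p₋₁=1, p₋₂=0, q₋₁=0, q₋₂=1):
  k=0: a=1, p=1, q=1
  k=1: a=1, p=2, q=1
  k=2: a=1, p=3, q=2

3/2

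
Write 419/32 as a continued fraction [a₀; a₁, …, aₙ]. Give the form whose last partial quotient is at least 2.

419 = 13·32 + 3
32 = 10·3 + 2
3 = 1·2 + 1
2 = 2·1 + 0  (stop)
So 419/32 = [13; 10, 1, 2].

[13; 10, 1, 2]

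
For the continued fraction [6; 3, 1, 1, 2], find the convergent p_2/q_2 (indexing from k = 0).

25/4

Using pₖ = aₖpₖ₋₁ + pₖ₋₂, qₖ = aₖqₖ₋₁ + qₖ₋₂ (with p₋₁=1, p₋₂=0, q₋₁=0, q₋₂=1):
  k=0: a=6, p=6, q=1
  k=1: a=3, p=19, q=3
  k=2: a=1, p=25, q=4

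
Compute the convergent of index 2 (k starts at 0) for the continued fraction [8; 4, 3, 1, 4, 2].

107/13

Using pₖ = aₖpₖ₋₁ + pₖ₋₂, qₖ = aₖqₖ₋₁ + qₖ₋₂ (with p₋₁=1, p₋₂=0, q₋₁=0, q₋₂=1):
  k=0: a=8, p=8, q=1
  k=1: a=4, p=33, q=4
  k=2: a=3, p=107, q=13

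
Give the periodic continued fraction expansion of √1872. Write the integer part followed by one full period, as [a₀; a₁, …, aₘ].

a₀ = ⌊√1872⌋ = 43.
With m₀=0, d₀=1 and mₖ₊₁ = dₖaₖ − mₖ, dₖ₊₁ = (n − mₖ₊₁²)/dₖ, aₖ₊₁ = ⌊(a₀+mₖ₊₁)/dₖ₊₁⌋:
  k=1: m=43, d=23, a=3
  k=2: m=26, d=52, a=1
  k=3: m=26, d=23, a=3
  k=4: m=43, d=1, a=86
d=1 and a=2a₀=86 at k=4, so the next step gives (m, d) = (43, 23) again — its k=1 value — and the period has length 4.

[43; 3, 1, 3, 86]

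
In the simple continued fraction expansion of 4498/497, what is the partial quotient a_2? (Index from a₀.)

1

4498 = 9·497 + 25   →  a_0 = 9
497 = 19·25 + 22   →  a_1 = 19
25 = 1·22 + 3   →  a_2 = 1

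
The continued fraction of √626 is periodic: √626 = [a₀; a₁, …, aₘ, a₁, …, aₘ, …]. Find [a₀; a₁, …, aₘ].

[25; 50]

a₀ = ⌊√626⌋ = 25.
With m₀=0, d₀=1 and mₖ₊₁ = dₖaₖ − mₖ, dₖ₊₁ = (n − mₖ₊₁²)/dₖ, aₖ₊₁ = ⌊(a₀+mₖ₊₁)/dₖ₊₁⌋:
  k=1: m=25, d=1, a=50
d=1 and a=2a₀=50 at k=1, so the next step gives (m, d) = (25, 1) again — its k=1 value — and the period has length 1.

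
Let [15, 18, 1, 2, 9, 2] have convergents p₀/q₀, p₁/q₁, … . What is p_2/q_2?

286/19

Using pₖ = aₖpₖ₋₁ + pₖ₋₂, qₖ = aₖqₖ₋₁ + qₖ₋₂ (with p₋₁=1, p₋₂=0, q₋₁=0, q₋₂=1):
  k=0: a=15, p=15, q=1
  k=1: a=18, p=271, q=18
  k=2: a=1, p=286, q=19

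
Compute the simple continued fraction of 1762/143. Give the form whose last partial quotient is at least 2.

1762 = 12×143 + 46
143 = 3×46 + 5
46 = 9×5 + 1
5 = 5×1 + 0  (stop)
So 1762/143 = [12; 3, 9, 5].

[12; 3, 9, 5]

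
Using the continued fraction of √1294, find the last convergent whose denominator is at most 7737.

93204/2591

√1294 = [35; 1, 34, 1, 70, …] (period length 4).
Convergents:
  p_0/q_0 = 35/1
  p_1/q_1 = 36/1
  p_2/q_2 = 1259/35
  p_3/q_3 = 1295/36
  p_4/q_4 = 91909/2555
  p_5/q_5 = 93204/2591
  p_6/q_6 = 3260845/90649
q_5 = 2591 ≤ 7737 < 90649 = q_6, so the answer is 93204/2591.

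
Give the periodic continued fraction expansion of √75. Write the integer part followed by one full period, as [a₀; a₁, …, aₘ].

a₀ = ⌊√75⌋ = 8.
With m₀=0, d₀=1 and mₖ₊₁ = dₖaₖ − mₖ, dₖ₊₁ = (n − mₖ₊₁²)/dₖ, aₖ₊₁ = ⌊(a₀+mₖ₊₁)/dₖ₊₁⌋:
  k=1: m=8, d=11, a=1
  k=2: m=3, d=6, a=1
  k=3: m=3, d=11, a=1
  k=4: m=8, d=1, a=16
d=1 and a=2a₀=16 at k=4, so the next step gives (m, d) = (8, 11) again — its k=1 value — and the period has length 4.

[8; 1, 1, 1, 16]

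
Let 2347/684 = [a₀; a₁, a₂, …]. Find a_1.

2347 = 3·684 + 295   →  a_0 = 3
684 = 2·295 + 94   →  a_1 = 2

2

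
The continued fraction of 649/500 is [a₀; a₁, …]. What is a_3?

649 = 1·500 + 149   →  a_0 = 1
500 = 3·149 + 53   →  a_1 = 3
149 = 2·53 + 43   →  a_2 = 2
53 = 1·43 + 10   →  a_3 = 1

1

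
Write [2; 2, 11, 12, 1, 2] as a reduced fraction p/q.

2181/880

Fold from the inside: start with 2/1.
  1 + 1/2 = 3/2
  12 + 2/3 = 38/3
  11 + 3/38 = 421/38
  2 + 38/421 = 880/421
  2 + 421/880 = 2181/880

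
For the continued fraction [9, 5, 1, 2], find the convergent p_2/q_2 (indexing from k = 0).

55/6

Using pₖ = aₖpₖ₋₁ + pₖ₋₂, qₖ = aₖqₖ₋₁ + qₖ₋₂ (with p₋₁=1, p₋₂=0, q₋₁=0, q₋₂=1):
  k=0: a=9, p=9, q=1
  k=1: a=5, p=46, q=5
  k=2: a=1, p=55, q=6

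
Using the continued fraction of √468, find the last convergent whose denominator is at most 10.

√468 = [21; 1, 1, 1, 2, 1, 1, 1, 42, …] (period length 8).
Convergents:
  p_0/q_0 = 21/1
  p_1/q_1 = 22/1
  p_2/q_2 = 43/2
  p_3/q_3 = 65/3
  p_4/q_4 = 173/8
  p_5/q_5 = 238/11
q_4 = 8 ≤ 10 < 11 = q_5, so the answer is 173/8.

173/8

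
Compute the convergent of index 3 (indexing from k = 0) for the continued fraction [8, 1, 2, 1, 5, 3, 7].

Using pₖ = aₖpₖ₋₁ + pₖ₋₂, qₖ = aₖqₖ₋₁ + qₖ₋₂ (with p₋₁=1, p₋₂=0, q₋₁=0, q₋₂=1):
  k=0: a=8, p=8, q=1
  k=1: a=1, p=9, q=1
  k=2: a=2, p=26, q=3
  k=3: a=1, p=35, q=4

35/4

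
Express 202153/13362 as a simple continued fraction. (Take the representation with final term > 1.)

202153 = 15*13362 + 1723
13362 = 7*1723 + 1301
1723 = 1*1301 + 422
1301 = 3*422 + 35
422 = 12*35 + 2
35 = 17*2 + 1
2 = 2*1 + 0  (stop)
So 202153/13362 = [15; 7, 1, 3, 12, 17, 2].

[15; 7, 1, 3, 12, 17, 2]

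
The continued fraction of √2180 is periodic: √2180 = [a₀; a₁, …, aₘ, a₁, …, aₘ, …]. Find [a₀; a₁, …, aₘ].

[46; 1, 2, 4, 2, 1, 92]

a₀ = ⌊√2180⌋ = 46.
With m₀=0, d₀=1 and mₖ₊₁ = dₖaₖ − mₖ, dₖ₊₁ = (n − mₖ₊₁²)/dₖ, aₖ₊₁ = ⌊(a₀+mₖ₊₁)/dₖ₊₁⌋:
  k=1: m=46, d=64, a=1
  k=2: m=18, d=29, a=2
  k=3: m=40, d=20, a=4
  k=4: m=40, d=29, a=2
  k=5: m=18, d=64, a=1
  k=6: m=46, d=1, a=92
d=1 and a=2a₀=92 at k=6, so the next step gives (m, d) = (46, 64) again — its k=1 value — and the period has length 6.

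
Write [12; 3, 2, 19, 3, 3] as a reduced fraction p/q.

16968/1381

Fold from the inside: start with 3/1.
  3 + 1/3 = 10/3
  19 + 3/10 = 193/10
  2 + 10/193 = 396/193
  3 + 193/396 = 1381/396
  12 + 396/1381 = 16968/1381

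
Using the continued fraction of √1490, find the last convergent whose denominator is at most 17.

193/5

√1490 = [38; 1, 1, 1, 1, 76, …] (period length 5).
Convergents:
  p_0/q_0 = 38/1
  p_1/q_1 = 39/1
  p_2/q_2 = 77/2
  p_3/q_3 = 116/3
  p_4/q_4 = 193/5
  p_5/q_5 = 14784/383
q_4 = 5 ≤ 17 < 383 = q_5, so the answer is 193/5.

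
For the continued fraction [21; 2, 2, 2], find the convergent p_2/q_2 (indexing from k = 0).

107/5

Using pₖ = aₖpₖ₋₁ + pₖ₋₂, qₖ = aₖqₖ₋₁ + qₖ₋₂ (with p₋₁=1, p₋₂=0, q₋₁=0, q₋₂=1):
  k=0: a=21, p=21, q=1
  k=1: a=2, p=43, q=2
  k=2: a=2, p=107, q=5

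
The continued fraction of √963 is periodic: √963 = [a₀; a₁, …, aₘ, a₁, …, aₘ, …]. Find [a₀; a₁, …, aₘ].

[31; 31, 62]

a₀ = ⌊√963⌋ = 31.
With m₀=0, d₀=1 and mₖ₊₁ = dₖaₖ − mₖ, dₖ₊₁ = (n − mₖ₊₁²)/dₖ, aₖ₊₁ = ⌊(a₀+mₖ₊₁)/dₖ₊₁⌋:
  k=1: m=31, d=2, a=31
  k=2: m=31, d=1, a=62
d=1 and a=2a₀=62 at k=2, so the next step gives (m, d) = (31, 2) again — its k=1 value — and the period has length 2.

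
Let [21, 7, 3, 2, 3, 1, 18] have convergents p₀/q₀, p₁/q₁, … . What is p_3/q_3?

1078/51

Using pₖ = aₖpₖ₋₁ + pₖ₋₂, qₖ = aₖqₖ₋₁ + qₖ₋₂ (with p₋₁=1, p₋₂=0, q₋₁=0, q₋₂=1):
  k=0: a=21, p=21, q=1
  k=1: a=7, p=148, q=7
  k=2: a=3, p=465, q=22
  k=3: a=2, p=1078, q=51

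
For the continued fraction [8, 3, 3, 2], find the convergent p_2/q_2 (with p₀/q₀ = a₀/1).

Using pₖ = aₖpₖ₋₁ + pₖ₋₂, qₖ = aₖqₖ₋₁ + qₖ₋₂ (with p₋₁=1, p₋₂=0, q₋₁=0, q₋₂=1):
  k=0: a=8, p=8, q=1
  k=1: a=3, p=25, q=3
  k=2: a=3, p=83, q=10

83/10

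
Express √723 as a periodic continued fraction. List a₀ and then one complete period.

a₀ = ⌊√723⌋ = 26.
With m₀=0, d₀=1 and mₖ₊₁ = dₖaₖ − mₖ, dₖ₊₁ = (n − mₖ₊₁²)/dₖ, aₖ₊₁ = ⌊(a₀+mₖ₊₁)/dₖ₊₁⌋:
  k=1: m=26, d=47, a=1
  k=2: m=21, d=6, a=7
  k=3: m=21, d=47, a=1
  k=4: m=26, d=1, a=52
d=1 and a=2a₀=52 at k=4, so the next step gives (m, d) = (26, 47) again — its k=1 value — and the period has length 4.

[26; 1, 7, 1, 52]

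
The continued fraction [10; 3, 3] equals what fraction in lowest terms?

Using pₖ = aₖpₖ₋₁ + pₖ₋₂ and qₖ = aₖqₖ₋₁ + qₖ₋₂:
  k=0: a=10, p=10, q=1
  k=1: a=3, p=31, q=3
  k=2: a=3, p=103, q=10

103/10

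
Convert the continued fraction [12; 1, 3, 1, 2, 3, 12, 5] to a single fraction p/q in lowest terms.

37556/2937

Fold from the inside: start with 5/1.
  12 + 1/5 = 61/5
  3 + 5/61 = 188/61
  2 + 61/188 = 437/188
  1 + 188/437 = 625/437
  3 + 437/625 = 2312/625
  1 + 625/2312 = 2937/2312
  12 + 2312/2937 = 37556/2937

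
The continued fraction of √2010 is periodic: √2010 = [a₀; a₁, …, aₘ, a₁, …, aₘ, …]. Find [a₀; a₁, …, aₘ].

[44; 1, 4, 1, 88]

a₀ = ⌊√2010⌋ = 44.
With m₀=0, d₀=1 and mₖ₊₁ = dₖaₖ − mₖ, dₖ₊₁ = (n − mₖ₊₁²)/dₖ, aₖ₊₁ = ⌊(a₀+mₖ₊₁)/dₖ₊₁⌋:
  k=1: m=44, d=74, a=1
  k=2: m=30, d=15, a=4
  k=3: m=30, d=74, a=1
  k=4: m=44, d=1, a=88
d=1 and a=2a₀=88 at k=4, so the next step gives (m, d) = (44, 74) again — its k=1 value — and the period has length 4.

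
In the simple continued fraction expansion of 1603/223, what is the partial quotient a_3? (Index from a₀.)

4

1603 = 7·223 + 42   →  a_0 = 7
223 = 5·42 + 13   →  a_1 = 5
42 = 3·13 + 3   →  a_2 = 3
13 = 4·3 + 1   →  a_3 = 4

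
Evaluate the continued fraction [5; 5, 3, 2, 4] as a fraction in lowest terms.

851/164

Using pₖ = aₖpₖ₋₁ + pₖ₋₂ and qₖ = aₖqₖ₋₁ + qₖ₋₂:
  k=0: a=5, p=5, q=1
  k=1: a=5, p=26, q=5
  k=2: a=3, p=83, q=16
  k=3: a=2, p=192, q=37
  k=4: a=4, p=851, q=164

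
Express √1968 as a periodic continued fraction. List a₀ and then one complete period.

[44; 2, 1, 3, 5, 3, 1, 2, 88]

a₀ = ⌊√1968⌋ = 44.
With m₀=0, d₀=1 and mₖ₊₁ = dₖaₖ − mₖ, dₖ₊₁ = (n − mₖ₊₁²)/dₖ, aₖ₊₁ = ⌊(a₀+mₖ₊₁)/dₖ₊₁⌋:
  k=1: m=44, d=32, a=2
  k=2: m=20, d=49, a=1
  k=3: m=29, d=23, a=3
  k=4: m=40, d=16, a=5
  k=5: m=40, d=23, a=3
  k=6: m=29, d=49, a=1
  k=7: m=20, d=32, a=2
  k=8: m=44, d=1, a=88
d=1 and a=2a₀=88 at k=8, so the next step gives (m, d) = (44, 32) again — its k=1 value — and the period has length 8.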